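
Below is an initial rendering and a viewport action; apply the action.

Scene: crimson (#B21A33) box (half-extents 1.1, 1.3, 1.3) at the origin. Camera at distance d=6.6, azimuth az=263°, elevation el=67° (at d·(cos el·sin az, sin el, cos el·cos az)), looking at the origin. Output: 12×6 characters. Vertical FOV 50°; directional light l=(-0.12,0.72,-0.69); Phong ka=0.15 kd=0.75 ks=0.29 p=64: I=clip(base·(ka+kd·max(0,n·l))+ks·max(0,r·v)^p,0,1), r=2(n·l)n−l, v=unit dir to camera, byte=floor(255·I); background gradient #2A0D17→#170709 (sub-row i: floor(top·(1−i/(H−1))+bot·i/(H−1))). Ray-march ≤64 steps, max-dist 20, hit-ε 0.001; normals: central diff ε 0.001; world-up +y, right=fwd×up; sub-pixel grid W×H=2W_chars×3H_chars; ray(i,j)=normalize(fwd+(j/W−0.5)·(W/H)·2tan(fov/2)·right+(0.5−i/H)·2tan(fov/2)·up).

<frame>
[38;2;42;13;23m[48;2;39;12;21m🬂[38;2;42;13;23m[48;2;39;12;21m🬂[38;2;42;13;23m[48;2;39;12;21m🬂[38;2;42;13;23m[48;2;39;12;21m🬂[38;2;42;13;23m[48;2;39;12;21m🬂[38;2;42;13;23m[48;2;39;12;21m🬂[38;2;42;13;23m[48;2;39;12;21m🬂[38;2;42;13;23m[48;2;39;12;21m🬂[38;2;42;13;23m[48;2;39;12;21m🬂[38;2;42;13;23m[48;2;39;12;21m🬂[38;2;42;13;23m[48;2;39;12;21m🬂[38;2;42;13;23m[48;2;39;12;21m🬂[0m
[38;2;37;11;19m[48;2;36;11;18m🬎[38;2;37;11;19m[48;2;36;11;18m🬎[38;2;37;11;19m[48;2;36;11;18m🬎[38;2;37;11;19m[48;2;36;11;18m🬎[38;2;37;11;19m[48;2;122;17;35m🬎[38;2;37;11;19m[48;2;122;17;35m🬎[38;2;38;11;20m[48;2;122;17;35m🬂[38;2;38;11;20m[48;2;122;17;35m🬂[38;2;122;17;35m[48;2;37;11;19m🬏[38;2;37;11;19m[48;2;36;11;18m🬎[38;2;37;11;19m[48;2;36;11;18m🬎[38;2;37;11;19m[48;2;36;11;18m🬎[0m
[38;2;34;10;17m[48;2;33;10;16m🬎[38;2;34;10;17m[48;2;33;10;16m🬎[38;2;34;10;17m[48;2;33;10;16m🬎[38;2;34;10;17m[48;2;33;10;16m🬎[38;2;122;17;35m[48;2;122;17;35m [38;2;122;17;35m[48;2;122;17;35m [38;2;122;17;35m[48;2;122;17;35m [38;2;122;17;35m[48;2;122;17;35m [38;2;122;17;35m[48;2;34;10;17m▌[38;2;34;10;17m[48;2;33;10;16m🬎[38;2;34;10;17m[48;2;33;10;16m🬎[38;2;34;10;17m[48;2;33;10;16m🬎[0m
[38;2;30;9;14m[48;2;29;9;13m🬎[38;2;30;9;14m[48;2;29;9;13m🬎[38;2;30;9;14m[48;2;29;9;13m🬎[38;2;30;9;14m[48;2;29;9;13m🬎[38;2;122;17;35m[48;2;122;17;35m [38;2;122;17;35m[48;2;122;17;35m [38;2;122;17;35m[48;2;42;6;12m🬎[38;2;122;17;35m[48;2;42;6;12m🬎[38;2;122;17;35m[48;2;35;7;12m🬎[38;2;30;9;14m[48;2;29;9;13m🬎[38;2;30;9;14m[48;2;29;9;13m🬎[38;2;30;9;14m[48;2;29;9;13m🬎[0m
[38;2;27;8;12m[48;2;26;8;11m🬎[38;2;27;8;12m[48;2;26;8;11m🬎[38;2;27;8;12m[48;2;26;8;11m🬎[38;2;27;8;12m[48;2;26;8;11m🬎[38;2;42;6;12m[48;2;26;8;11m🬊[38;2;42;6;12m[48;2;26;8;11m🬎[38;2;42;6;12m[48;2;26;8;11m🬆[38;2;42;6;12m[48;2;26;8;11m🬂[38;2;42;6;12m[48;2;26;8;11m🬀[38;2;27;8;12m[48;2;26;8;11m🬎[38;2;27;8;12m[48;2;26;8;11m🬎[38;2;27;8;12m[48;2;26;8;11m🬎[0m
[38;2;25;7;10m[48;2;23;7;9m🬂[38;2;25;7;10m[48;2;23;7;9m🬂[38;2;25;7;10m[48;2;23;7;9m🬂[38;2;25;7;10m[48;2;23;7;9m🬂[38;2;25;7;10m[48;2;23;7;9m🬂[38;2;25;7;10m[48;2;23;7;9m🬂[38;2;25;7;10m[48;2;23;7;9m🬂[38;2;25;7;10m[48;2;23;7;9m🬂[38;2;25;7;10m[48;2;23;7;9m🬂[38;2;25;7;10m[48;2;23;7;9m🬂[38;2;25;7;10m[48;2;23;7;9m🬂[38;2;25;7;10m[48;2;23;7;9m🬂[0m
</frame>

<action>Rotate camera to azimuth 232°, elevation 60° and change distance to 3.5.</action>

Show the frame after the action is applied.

<frame>
[38;2;42;13;23m[48;2;39;12;21m🬂[38;2;41;12;22m[48;2;122;17;35m🬎[38;2;42;13;23m[48;2;122;17;35m🬂[38;2;122;17;35m[48;2;122;17;35m [38;2;122;17;35m[48;2;122;17;35m [38;2;122;17;35m[48;2;122;17;35m [38;2;122;17;35m[48;2;122;17;35m [38;2;122;17;35m[48;2;122;17;35m [38;2;122;17;35m[48;2;122;17;35m [38;2;122;17;35m[48;2;122;17;35m [38;2;42;13;23m[48;2;122;17;35m🬂[38;2;122;17;35m[48;2;40;12;22m🬏[0m
[38;2;122;17;35m[48;2;122;17;35m [38;2;122;17;35m[48;2;122;17;35m [38;2;122;17;35m[48;2;122;17;35m [38;2;122;17;35m[48;2;122;17;35m [38;2;122;17;35m[48;2;122;17;35m [38;2;122;17;35m[48;2;122;17;35m [38;2;122;17;35m[48;2;122;17;35m [38;2;122;17;35m[48;2;122;17;35m [38;2;122;17;35m[48;2;122;17;35m [38;2;122;17;35m[48;2;122;17;35m [38;2;122;17;35m[48;2;122;17;35m [38;2;122;17;35m[48;2;122;17;35m [0m
[38;2;122;17;35m[48;2;33;10;16m🬊[38;2;122;17;35m[48;2;122;17;35m [38;2;122;17;35m[48;2;122;17;35m [38;2;122;17;35m[48;2;122;17;35m [38;2;122;17;35m[48;2;122;17;35m [38;2;122;17;35m[48;2;122;17;35m [38;2;122;17;35m[48;2;122;17;35m [38;2;122;17;35m[48;2;122;17;35m [38;2;122;17;35m[48;2;122;17;35m [38;2;122;17;35m[48;2;122;17;35m [38;2;122;17;35m[48;2;122;17;35m [38;2;122;17;35m[48;2;39;7;13m🬆[0m
[38;2;30;9;14m[48;2;29;9;13m🬎[38;2;122;17;35m[48;2;29;9;13m🬨[38;2;122;17;35m[48;2;122;17;35m [38;2;122;17;35m[48;2;122;17;35m [38;2;122;17;35m[48;2;122;17;35m [38;2;122;17;35m[48;2;122;17;35m [38;2;122;17;35m[48;2;122;17;35m [38;2;122;17;35m[48;2;122;17;35m [38;2;122;17;35m[48;2;122;17;35m [38;2;122;17;35m[48;2;42;6;12m🬆[38;2;42;6;12m[48;2;29;9;13m🬆[38;2;30;9;14m[48;2;29;9;13m🬎[0m
[38;2;27;8;12m[48;2;26;8;11m🬎[38;2;27;8;12m[48;2;26;8;11m🬎[38;2;122;17;35m[48;2;26;8;11m🬨[38;2;122;17;35m[48;2;122;17;35m [38;2;122;17;35m[48;2;122;17;35m [38;2;122;17;35m[48;2;122;17;35m [38;2;122;17;35m[48;2;122;17;35m [38;2;122;17;35m[48;2;42;6;12m🬎[38;2;122;17;35m[48;2;38;6;11m🬀[38;2;42;6;12m[48;2;26;8;11m🬀[38;2;27;8;12m[48;2;26;8;11m🬎[38;2;27;8;12m[48;2;26;8;11m🬎[0m
[38;2;25;7;10m[48;2;23;7;9m🬂[38;2;25;7;10m[48;2;23;7;9m🬂[38;2;25;7;10m[48;2;23;7;9m🬂[38;2;122;17;35m[48;2;23;7;9m🬬[38;2;122;17;35m[48;2;122;17;35m [38;2;122;17;35m[48;2;42;6;12m🬝[38;2;122;17;35m[48;2;38;6;11m🬀[38;2;42;6;12m[48;2;23;7;9m🬆[38;2;25;7;10m[48;2;23;7;9m🬂[38;2;25;7;10m[48;2;23;7;9m🬂[38;2;25;7;10m[48;2;23;7;9m🬂[38;2;25;7;10m[48;2;23;7;9m🬂[0m
</frame>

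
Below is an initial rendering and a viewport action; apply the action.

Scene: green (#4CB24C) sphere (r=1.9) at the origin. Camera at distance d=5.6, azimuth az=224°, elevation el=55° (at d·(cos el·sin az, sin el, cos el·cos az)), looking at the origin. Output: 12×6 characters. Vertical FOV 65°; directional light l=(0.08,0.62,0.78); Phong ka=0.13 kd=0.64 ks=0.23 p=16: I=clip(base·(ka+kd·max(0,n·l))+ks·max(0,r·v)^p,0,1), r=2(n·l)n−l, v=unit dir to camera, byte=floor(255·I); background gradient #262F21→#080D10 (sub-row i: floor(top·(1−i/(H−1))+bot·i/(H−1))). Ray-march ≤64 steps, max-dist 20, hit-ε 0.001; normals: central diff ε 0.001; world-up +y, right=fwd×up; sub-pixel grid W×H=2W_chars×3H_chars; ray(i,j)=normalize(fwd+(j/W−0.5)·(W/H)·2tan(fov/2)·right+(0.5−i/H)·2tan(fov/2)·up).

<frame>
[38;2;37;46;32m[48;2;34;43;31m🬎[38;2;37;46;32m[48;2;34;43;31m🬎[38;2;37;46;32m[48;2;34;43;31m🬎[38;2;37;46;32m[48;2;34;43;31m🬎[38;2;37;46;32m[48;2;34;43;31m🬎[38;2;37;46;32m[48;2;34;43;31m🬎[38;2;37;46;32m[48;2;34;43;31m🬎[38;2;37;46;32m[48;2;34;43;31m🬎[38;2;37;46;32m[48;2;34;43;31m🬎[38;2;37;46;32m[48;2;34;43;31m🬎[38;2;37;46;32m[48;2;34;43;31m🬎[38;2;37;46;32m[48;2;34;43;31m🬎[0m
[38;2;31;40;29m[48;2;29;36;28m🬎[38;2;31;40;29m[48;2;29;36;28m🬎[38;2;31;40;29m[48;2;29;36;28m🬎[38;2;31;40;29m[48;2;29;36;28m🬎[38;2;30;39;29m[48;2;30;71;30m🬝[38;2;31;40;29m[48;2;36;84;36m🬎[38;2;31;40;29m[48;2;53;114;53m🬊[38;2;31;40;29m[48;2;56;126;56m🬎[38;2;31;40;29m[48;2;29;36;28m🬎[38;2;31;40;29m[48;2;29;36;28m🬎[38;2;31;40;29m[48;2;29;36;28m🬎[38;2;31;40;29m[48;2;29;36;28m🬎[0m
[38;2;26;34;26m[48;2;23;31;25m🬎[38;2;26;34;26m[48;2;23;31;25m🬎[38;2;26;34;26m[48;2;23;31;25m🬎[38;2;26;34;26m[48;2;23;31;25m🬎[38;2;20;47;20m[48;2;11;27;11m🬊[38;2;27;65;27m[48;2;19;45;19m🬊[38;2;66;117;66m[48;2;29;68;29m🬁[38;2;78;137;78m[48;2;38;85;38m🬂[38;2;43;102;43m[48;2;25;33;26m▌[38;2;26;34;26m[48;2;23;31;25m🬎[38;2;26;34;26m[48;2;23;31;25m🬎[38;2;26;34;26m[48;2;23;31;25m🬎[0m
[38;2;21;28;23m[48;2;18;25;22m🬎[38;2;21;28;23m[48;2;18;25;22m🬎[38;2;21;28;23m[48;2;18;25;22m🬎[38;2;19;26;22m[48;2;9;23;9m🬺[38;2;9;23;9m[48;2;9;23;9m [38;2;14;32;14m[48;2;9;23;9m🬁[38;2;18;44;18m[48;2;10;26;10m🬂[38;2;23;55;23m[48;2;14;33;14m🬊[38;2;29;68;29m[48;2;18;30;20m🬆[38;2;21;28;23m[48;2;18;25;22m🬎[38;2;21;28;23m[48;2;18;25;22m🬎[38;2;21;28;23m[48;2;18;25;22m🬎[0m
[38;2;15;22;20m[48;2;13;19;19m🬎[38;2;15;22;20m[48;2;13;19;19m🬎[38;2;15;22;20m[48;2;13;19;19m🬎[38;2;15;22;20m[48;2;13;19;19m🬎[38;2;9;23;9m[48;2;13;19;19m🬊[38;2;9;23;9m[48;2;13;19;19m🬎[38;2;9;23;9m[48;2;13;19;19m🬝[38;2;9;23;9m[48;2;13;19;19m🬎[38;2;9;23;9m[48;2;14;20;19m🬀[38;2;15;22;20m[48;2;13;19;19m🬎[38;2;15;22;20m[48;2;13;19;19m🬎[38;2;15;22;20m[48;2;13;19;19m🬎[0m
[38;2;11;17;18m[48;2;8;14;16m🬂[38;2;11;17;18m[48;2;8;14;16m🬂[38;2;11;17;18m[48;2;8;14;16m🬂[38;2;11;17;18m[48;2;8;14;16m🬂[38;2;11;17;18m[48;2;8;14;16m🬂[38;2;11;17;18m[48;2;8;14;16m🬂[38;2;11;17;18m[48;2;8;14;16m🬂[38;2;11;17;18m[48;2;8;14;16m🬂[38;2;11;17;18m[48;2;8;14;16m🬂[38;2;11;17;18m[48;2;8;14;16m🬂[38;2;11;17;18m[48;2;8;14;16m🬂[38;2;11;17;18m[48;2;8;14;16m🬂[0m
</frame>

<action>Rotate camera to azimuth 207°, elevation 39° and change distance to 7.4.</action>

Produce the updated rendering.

<frame>
[38;2;37;46;32m[48;2;34;43;31m🬎[38;2;37;46;32m[48;2;34;43;31m🬎[38;2;37;46;32m[48;2;34;43;31m🬎[38;2;37;46;32m[48;2;34;43;31m🬎[38;2;37;46;32m[48;2;34;43;31m🬎[38;2;37;46;32m[48;2;34;43;31m🬎[38;2;37;46;32m[48;2;34;43;31m🬎[38;2;37;46;32m[48;2;34;43;31m🬎[38;2;37;46;32m[48;2;34;43;31m🬎[38;2;37;46;32m[48;2;34;43;31m🬎[38;2;37;46;32m[48;2;34;43;31m🬎[38;2;37;46;32m[48;2;34;43;31m🬎[0m
[38;2;31;40;29m[48;2;29;36;28m🬎[38;2;31;40;29m[48;2;29;36;28m🬎[38;2;31;40;29m[48;2;29;36;28m🬎[38;2;31;40;29m[48;2;29;36;28m🬎[38;2;31;40;29m[48;2;29;36;28m🬎[38;2;31;40;29m[48;2;29;36;28m🬎[38;2;31;40;29m[48;2;29;36;28m🬎[38;2;31;40;29m[48;2;29;36;28m🬎[38;2;31;40;29m[48;2;29;36;28m🬎[38;2;31;40;29m[48;2;29;36;28m🬎[38;2;31;40;29m[48;2;29;36;28m🬎[38;2;31;40;29m[48;2;29;36;28m🬎[0m
[38;2;26;34;26m[48;2;23;31;25m🬎[38;2;26;34;26m[48;2;23;31;25m🬎[38;2;26;34;26m[48;2;23;31;25m🬎[38;2;26;34;26m[48;2;23;31;25m🬎[38;2;23;35;24m[48;2;9;23;9m🬝[38;2;32;75;32m[48;2;13;32;13m🬂[38;2;78;126;78m[48;2;17;41;17m🬂[38;2;39;89;39m[48;2;22;43;22m🬌[38;2;26;34;26m[48;2;23;31;25m🬎[38;2;26;34;26m[48;2;23;31;25m🬎[38;2;26;34;26m[48;2;23;31;25m🬎[38;2;26;34;26m[48;2;23;31;25m🬎[0m
[38;2;21;28;23m[48;2;18;25;22m🬎[38;2;21;28;23m[48;2;18;25;22m🬎[38;2;21;28;23m[48;2;18;25;22m🬎[38;2;21;28;23m[48;2;18;25;22m🬎[38;2;20;27;23m[48;2;9;23;9m▌[38;2;9;23;9m[48;2;9;23;9m [38;2;9;23;9m[48;2;9;23;9m [38;2;9;23;9m[48;2;12;29;12m🬺[38;2;21;28;23m[48;2;18;25;22m🬎[38;2;21;28;23m[48;2;18;25;22m🬎[38;2;21;28;23m[48;2;18;25;22m🬎[38;2;21;28;23m[48;2;18;25;22m🬎[0m
[38;2;15;22;20m[48;2;13;19;19m🬎[38;2;15;22;20m[48;2;13;19;19m🬎[38;2;15;22;20m[48;2;13;19;19m🬎[38;2;15;22;20m[48;2;13;19;19m🬎[38;2;15;22;20m[48;2;13;19;19m🬎[38;2;9;23;9m[48;2;14;20;19m🬂[38;2;9;23;9m[48;2;14;20;19m🬂[38;2;9;23;9m[48;2;14;20;19m🬀[38;2;15;22;20m[48;2;13;19;19m🬎[38;2;15;22;20m[48;2;13;19;19m🬎[38;2;15;22;20m[48;2;13;19;19m🬎[38;2;15;22;20m[48;2;13;19;19m🬎[0m
[38;2;11;17;18m[48;2;8;14;16m🬂[38;2;11;17;18m[48;2;8;14;16m🬂[38;2;11;17;18m[48;2;8;14;16m🬂[38;2;11;17;18m[48;2;8;14;16m🬂[38;2;11;17;18m[48;2;8;14;16m🬂[38;2;11;17;18m[48;2;8;14;16m🬂[38;2;11;17;18m[48;2;8;14;16m🬂[38;2;11;17;18m[48;2;8;14;16m🬂[38;2;11;17;18m[48;2;8;14;16m🬂[38;2;11;17;18m[48;2;8;14;16m🬂[38;2;11;17;18m[48;2;8;14;16m🬂[38;2;11;17;18m[48;2;8;14;16m🬂[0m
</frame>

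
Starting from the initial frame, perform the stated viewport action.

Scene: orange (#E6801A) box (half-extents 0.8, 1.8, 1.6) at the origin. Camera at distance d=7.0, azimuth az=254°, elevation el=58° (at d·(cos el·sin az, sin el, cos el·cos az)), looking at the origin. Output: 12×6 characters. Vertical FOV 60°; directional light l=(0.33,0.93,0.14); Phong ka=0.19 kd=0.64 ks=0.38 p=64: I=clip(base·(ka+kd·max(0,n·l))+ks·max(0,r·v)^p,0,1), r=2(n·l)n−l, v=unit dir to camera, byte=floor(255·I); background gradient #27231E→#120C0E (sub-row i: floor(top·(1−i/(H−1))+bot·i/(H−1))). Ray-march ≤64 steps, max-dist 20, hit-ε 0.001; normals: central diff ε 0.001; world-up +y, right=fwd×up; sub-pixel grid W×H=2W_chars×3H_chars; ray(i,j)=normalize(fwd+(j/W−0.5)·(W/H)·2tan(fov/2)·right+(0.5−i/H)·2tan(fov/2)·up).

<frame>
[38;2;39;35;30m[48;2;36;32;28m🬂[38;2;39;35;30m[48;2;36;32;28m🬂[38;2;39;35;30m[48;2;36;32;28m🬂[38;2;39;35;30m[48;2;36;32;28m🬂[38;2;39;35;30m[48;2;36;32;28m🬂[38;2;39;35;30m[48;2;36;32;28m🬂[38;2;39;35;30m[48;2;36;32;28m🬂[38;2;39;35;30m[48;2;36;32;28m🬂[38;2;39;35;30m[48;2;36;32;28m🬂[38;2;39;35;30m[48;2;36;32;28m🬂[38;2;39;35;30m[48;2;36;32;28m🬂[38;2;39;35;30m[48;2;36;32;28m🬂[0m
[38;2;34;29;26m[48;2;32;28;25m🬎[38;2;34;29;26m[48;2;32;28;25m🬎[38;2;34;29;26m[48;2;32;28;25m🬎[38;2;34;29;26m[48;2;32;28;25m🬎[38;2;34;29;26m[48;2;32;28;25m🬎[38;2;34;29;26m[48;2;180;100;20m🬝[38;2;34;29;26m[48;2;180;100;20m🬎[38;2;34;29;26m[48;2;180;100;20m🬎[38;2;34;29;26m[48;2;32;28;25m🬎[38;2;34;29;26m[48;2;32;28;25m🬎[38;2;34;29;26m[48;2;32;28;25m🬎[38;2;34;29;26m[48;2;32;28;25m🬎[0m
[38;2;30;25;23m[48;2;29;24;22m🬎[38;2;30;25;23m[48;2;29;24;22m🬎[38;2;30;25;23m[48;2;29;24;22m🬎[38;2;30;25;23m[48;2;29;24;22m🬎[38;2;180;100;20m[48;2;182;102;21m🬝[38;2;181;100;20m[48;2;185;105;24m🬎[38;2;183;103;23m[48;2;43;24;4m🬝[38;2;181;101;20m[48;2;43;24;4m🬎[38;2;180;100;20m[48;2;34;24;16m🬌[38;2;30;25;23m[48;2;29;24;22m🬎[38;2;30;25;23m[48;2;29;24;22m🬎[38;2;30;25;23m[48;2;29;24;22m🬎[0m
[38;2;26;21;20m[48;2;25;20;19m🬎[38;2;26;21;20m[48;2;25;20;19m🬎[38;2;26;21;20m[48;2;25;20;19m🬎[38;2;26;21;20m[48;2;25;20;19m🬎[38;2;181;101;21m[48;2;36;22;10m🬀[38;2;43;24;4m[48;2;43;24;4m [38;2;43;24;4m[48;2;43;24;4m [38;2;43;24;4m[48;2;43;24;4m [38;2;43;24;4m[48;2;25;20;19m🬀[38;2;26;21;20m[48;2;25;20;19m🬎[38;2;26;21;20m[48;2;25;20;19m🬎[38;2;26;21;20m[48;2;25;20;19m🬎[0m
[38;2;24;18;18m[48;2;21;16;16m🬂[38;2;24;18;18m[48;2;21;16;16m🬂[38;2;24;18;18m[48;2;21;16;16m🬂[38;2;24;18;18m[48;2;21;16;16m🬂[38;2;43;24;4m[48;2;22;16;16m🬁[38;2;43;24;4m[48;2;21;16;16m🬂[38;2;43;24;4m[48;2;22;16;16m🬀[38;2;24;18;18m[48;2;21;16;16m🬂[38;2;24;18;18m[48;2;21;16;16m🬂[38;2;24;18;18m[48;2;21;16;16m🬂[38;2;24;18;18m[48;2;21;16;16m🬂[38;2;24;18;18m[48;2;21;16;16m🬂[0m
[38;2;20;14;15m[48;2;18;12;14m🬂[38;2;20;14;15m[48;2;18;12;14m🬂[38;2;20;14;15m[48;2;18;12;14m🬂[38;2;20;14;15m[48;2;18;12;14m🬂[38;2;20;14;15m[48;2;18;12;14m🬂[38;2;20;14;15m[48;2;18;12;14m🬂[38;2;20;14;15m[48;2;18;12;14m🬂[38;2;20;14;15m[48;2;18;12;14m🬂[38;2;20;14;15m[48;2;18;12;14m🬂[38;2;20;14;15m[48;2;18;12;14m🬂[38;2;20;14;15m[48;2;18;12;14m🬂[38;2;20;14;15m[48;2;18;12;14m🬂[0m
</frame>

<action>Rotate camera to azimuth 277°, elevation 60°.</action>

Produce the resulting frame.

<frame>
[38;2;39;35;30m[48;2;36;32;28m🬂[38;2;39;35;30m[48;2;36;32;28m🬂[38;2;39;35;30m[48;2;36;32;28m🬂[38;2;39;35;30m[48;2;36;32;28m🬂[38;2;39;35;30m[48;2;36;32;28m🬂[38;2;39;35;30m[48;2;36;32;28m🬂[38;2;39;35;30m[48;2;36;32;28m🬂[38;2;39;35;30m[48;2;36;32;28m🬂[38;2;39;35;30m[48;2;36;32;28m🬂[38;2;39;35;30m[48;2;36;32;28m🬂[38;2;39;35;30m[48;2;36;32;28m🬂[38;2;39;35;30m[48;2;36;32;28m🬂[0m
[38;2;34;29;26m[48;2;32;28;25m🬎[38;2;34;29;26m[48;2;32;28;25m🬎[38;2;34;29;26m[48;2;32;28;25m🬎[38;2;34;29;26m[48;2;32;28;25m🬎[38;2;34;29;26m[48;2;180;100;20m🬎[38;2;34;29;26m[48;2;180;100;20m🬎[38;2;34;29;26m[48;2;180;100;20m🬎[38;2;180;100;20m[48;2;34;29;26m🬏[38;2;34;29;26m[48;2;32;28;25m🬎[38;2;34;29;26m[48;2;32;28;25m🬎[38;2;34;29;26m[48;2;32;28;25m🬎[38;2;34;29;26m[48;2;32;28;25m🬎[0m
[38;2;30;25;23m[48;2;29;24;22m🬎[38;2;30;25;23m[48;2;29;24;22m🬎[38;2;30;25;23m[48;2;29;24;22m🬎[38;2;30;25;23m[48;2;43;24;4m🬝[38;2;180;100;20m[48;2;43;24;4m🬬[38;2;180;100;20m[48;2;181;101;21m🬝[38;2;180;100;20m[48;2;184;104;24m🬎[38;2;181;101;21m[48;2;188;108;28m🬎[38;2;183;103;23m[48;2;30;25;23m▌[38;2;30;25;23m[48;2;29;24;22m🬎[38;2;30;25;23m[48;2;29;24;22m🬎[38;2;30;25;23m[48;2;29;24;22m🬎[0m
[38;2;26;21;20m[48;2;25;20;19m🬎[38;2;26;21;20m[48;2;25;20;19m🬎[38;2;26;21;20m[48;2;25;20;19m🬎[38;2;26;21;20m[48;2;25;20;19m🬎[38;2;43;24;4m[48;2;25;20;19m🬬[38;2;43;24;4m[48;2;43;24;4m [38;2;43;24;4m[48;2;43;24;4m [38;2;43;24;4m[48;2;43;24;4m [38;2;43;24;4m[48;2;25;20;19m🬄[38;2;26;21;20m[48;2;25;20;19m🬎[38;2;26;21;20m[48;2;25;20;19m🬎[38;2;26;21;20m[48;2;25;20;19m🬎[0m
[38;2;24;18;18m[48;2;21;16;16m🬂[38;2;24;18;18m[48;2;21;16;16m🬂[38;2;24;18;18m[48;2;21;16;16m🬂[38;2;24;18;18m[48;2;21;16;16m🬂[38;2;24;18;18m[48;2;21;16;16m🬂[38;2;24;18;18m[48;2;21;16;16m🬂[38;2;43;24;4m[48;2;21;16;16m🬂[38;2;43;24;4m[48;2;21;16;16m🬂[38;2;24;18;18m[48;2;21;16;16m🬂[38;2;24;18;18m[48;2;21;16;16m🬂[38;2;24;18;18m[48;2;21;16;16m🬂[38;2;24;18;18m[48;2;21;16;16m🬂[0m
[38;2;20;14;15m[48;2;18;12;14m🬂[38;2;20;14;15m[48;2;18;12;14m🬂[38;2;20;14;15m[48;2;18;12;14m🬂[38;2;20;14;15m[48;2;18;12;14m🬂[38;2;20;14;15m[48;2;18;12;14m🬂[38;2;20;14;15m[48;2;18;12;14m🬂[38;2;20;14;15m[48;2;18;12;14m🬂[38;2;20;14;15m[48;2;18;12;14m🬂[38;2;20;14;15m[48;2;18;12;14m🬂[38;2;20;14;15m[48;2;18;12;14m🬂[38;2;20;14;15m[48;2;18;12;14m🬂[38;2;20;14;15m[48;2;18;12;14m🬂[0m
</frame>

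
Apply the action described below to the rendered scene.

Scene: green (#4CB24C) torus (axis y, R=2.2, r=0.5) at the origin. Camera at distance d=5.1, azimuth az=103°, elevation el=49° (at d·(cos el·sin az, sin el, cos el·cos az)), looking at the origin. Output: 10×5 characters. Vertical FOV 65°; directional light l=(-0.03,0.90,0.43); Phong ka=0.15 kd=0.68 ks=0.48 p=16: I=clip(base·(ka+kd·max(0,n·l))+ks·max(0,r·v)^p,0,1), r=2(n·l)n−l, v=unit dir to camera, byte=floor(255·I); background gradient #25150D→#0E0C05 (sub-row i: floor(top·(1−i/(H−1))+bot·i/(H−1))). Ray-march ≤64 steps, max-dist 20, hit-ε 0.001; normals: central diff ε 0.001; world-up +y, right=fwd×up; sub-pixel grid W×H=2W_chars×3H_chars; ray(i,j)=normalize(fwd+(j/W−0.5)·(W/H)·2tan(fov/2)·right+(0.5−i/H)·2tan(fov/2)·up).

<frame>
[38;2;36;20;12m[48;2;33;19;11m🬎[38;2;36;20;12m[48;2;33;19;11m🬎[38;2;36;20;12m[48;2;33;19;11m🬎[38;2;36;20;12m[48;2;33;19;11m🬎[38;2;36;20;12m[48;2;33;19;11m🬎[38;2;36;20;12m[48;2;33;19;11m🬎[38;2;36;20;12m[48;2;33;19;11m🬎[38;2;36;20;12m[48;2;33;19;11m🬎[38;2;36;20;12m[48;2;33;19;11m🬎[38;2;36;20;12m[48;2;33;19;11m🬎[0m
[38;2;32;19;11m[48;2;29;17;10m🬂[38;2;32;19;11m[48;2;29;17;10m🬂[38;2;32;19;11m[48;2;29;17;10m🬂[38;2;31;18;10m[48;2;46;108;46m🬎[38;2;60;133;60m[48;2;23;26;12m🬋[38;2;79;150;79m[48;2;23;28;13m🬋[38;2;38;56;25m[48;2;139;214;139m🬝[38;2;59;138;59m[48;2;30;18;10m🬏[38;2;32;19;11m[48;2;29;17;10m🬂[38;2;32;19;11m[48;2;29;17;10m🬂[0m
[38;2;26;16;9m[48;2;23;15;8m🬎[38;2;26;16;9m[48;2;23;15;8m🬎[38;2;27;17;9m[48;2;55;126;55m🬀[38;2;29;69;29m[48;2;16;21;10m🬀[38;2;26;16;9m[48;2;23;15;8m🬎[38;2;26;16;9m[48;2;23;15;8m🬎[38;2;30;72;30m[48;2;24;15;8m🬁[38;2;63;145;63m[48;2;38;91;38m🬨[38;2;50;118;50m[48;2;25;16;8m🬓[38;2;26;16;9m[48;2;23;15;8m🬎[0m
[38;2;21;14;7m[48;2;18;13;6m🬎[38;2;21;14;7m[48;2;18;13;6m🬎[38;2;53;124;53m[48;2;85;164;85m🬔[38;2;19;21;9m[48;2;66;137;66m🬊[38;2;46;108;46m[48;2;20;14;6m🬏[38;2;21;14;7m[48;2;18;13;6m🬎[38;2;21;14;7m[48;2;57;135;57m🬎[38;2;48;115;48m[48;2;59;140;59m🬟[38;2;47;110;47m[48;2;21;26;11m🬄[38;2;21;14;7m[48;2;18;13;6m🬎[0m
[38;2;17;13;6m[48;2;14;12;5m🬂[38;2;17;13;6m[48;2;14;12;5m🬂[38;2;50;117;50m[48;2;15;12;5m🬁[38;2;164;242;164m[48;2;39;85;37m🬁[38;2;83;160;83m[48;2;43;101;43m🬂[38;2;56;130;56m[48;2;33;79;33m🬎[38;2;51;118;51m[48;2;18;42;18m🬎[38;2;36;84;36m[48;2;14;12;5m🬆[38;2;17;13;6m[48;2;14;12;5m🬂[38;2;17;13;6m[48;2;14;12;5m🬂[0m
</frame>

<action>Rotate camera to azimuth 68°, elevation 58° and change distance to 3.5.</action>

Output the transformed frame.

<frame>
[38;2;36;20;12m[48;2;33;19;11m🬎[38;2;36;20;12m[48;2;33;19;11m🬎[38;2;36;20;12m[48;2;33;19;11m🬎[38;2;35;20;12m[48;2;58;135;58m🬝[38;2;36;20;12m[48;2;58;134;58m🬎[38;2;36;20;12m[48;2;65;142;65m🬎[38;2;36;20;12m[48;2;58;137;58m🬎[38;2;36;20;12m[48;2;33;19;11m🬎[38;2;36;20;12m[48;2;33;19;11m🬎[38;2;36;20;12m[48;2;33;19;11m🬎[0m
[38;2;32;19;11m[48;2;29;17;10m🬂[38;2;31;18;10m[48;2;58;136;58m🬆[38;2;25;32;15m[48;2;46;108;46m🬟[38;2;46;108;46m[48;2;20;36;16m🬂[38;2;37;88;37m[48;2;19;21;10m🬂[38;2;41;98;41m[48;2;19;21;10m🬂[38;2;158;236;158m[48;2;35;62;28m🬁[38;2;109;192;109m[48;2;49;116;49m🬈[38;2;32;19;11m[48;2;63;142;63m🬂[38;2;47;110;47m[48;2;30;18;10m🬏[0m
[38;2;61;142;61m[48;2;25;16;8m🬦[38;2;50;118;50m[48;2;33;77;33m▌[38;2;21;50;21m[48;2;16;21;10m🬀[38;2;26;16;9m[48;2;23;15;8m🬎[38;2;26;16;9m[48;2;23;15;8m🬎[38;2;26;16;9m[48;2;23;15;8m🬎[38;2;26;16;9m[48;2;23;15;8m🬎[38;2;35;82;35m[48;2;24;15;8m🬁[38;2;60;139;60m[48;2;42;100;42m🬨[38;2;27;17;9m[48;2;58;137;58m🬁[0m
[38;2;65;147;65m[48;2;86;164;86m🬝[38;2;30;71;30m[48;2;46;108;46m▐[38;2;12;30;12m[48;2;20;14;6m▌[38;2;21;14;7m[48;2;18;13;6m🬎[38;2;21;14;7m[48;2;18;13;6m🬎[38;2;21;14;7m[48;2;18;13;6m🬎[38;2;21;14;7m[48;2;18;13;6m🬎[38;2;21;14;7m[48;2;18;13;6m🬎[38;2;39;91;39m[48;2;55;129;55m▌[38;2;60;141;60m[48;2;57;135;57m▌[0m
[38;2;67;149;67m[48;2;14;12;5m🬬[38;2;53;119;53m[48;2;113;190;113m🬊[38;2;20;48;20m[48;2;42;98;42m🬂[38;2;16;18;8m[48;2;33;78;33m🬎[38;2;15;16;7m[48;2;22;52;22m🬬[38;2;15;12;5m[48;2;18;43;18m🬝[38;2;16;12;5m[48;2;35;83;35m🬎[38;2;17;13;6m[48;2;43;102;43m🬀[38;2;51;119;51m[48;2;57;134;57m🬀[38;2;57;134;57m[48;2;51;120;51m🬕[0m
</frame>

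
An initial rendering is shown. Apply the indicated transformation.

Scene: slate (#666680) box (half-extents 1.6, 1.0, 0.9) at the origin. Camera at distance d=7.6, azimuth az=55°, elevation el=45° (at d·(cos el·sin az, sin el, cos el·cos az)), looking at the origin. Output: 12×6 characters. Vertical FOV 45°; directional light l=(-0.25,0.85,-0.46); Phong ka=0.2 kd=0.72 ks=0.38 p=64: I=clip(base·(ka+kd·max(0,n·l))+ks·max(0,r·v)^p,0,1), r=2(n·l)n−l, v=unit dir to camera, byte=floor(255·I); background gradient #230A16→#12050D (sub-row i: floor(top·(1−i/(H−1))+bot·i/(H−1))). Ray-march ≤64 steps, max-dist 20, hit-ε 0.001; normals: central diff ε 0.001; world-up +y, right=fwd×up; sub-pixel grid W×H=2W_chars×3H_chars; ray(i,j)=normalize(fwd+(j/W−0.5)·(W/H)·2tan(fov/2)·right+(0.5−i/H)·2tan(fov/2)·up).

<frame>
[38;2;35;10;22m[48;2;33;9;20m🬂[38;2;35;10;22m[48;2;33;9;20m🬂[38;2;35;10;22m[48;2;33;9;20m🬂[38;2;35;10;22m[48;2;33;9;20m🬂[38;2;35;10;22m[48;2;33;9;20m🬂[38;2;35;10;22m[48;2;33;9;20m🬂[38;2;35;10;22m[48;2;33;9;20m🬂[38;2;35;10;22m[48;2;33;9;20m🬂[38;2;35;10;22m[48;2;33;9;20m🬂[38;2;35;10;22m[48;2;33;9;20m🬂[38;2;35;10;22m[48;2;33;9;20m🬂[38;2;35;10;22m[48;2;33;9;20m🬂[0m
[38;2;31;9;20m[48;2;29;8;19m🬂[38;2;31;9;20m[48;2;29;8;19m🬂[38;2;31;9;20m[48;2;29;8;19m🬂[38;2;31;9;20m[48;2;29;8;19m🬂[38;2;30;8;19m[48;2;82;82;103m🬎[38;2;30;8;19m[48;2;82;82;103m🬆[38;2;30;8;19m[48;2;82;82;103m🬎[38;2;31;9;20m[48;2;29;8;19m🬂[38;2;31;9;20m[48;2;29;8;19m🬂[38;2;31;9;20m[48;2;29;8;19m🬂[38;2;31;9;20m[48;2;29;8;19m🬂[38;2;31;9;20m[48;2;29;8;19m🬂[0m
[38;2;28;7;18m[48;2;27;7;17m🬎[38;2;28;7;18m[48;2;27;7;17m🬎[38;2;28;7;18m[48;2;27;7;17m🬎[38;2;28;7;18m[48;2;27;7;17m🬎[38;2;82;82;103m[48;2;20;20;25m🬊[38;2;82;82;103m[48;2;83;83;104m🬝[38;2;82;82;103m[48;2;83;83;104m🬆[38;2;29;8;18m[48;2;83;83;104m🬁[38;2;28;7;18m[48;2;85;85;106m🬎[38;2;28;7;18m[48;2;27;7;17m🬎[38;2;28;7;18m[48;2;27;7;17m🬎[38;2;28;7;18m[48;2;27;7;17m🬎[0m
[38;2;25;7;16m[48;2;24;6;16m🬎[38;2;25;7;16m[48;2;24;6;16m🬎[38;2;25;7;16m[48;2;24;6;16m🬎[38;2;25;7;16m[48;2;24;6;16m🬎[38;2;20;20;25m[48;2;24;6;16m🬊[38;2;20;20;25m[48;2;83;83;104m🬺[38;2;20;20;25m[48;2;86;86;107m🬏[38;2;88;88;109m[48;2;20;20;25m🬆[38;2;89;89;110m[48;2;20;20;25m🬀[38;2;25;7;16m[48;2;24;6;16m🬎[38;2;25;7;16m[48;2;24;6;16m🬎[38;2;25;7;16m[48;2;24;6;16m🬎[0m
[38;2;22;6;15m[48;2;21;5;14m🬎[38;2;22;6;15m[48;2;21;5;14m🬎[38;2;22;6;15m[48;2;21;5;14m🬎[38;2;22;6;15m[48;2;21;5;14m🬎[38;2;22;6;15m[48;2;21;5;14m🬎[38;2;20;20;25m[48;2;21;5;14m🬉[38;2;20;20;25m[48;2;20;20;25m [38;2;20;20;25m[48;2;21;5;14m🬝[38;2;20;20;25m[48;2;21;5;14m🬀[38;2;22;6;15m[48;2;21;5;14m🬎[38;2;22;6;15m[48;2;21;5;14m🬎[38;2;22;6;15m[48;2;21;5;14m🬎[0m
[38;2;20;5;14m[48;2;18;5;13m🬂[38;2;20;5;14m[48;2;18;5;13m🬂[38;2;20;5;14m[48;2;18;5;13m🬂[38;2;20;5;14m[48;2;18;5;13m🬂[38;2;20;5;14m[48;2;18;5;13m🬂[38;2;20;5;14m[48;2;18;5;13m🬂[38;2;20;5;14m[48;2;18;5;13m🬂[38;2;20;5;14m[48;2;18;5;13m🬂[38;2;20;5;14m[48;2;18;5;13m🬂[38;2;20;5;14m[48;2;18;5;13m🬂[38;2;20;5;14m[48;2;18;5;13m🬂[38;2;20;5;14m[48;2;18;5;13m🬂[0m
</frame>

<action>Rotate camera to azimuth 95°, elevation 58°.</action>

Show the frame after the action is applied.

<frame>
[38;2;35;10;22m[48;2;33;9;20m🬂[38;2;35;10;22m[48;2;33;9;20m🬂[38;2;35;10;22m[48;2;33;9;20m🬂[38;2;35;10;22m[48;2;33;9;20m🬂[38;2;35;10;22m[48;2;33;9;20m🬂[38;2;35;10;22m[48;2;33;9;20m🬂[38;2;35;10;22m[48;2;33;9;20m🬂[38;2;35;10;22m[48;2;33;9;20m🬂[38;2;35;10;22m[48;2;33;9;20m🬂[38;2;35;10;22m[48;2;33;9;20m🬂[38;2;35;10;22m[48;2;33;9;20m🬂[38;2;35;10;22m[48;2;33;9;20m🬂[0m
[38;2;31;9;20m[48;2;29;8;19m🬂[38;2;31;9;20m[48;2;29;8;19m🬂[38;2;31;9;20m[48;2;29;8;19m🬂[38;2;31;9;20m[48;2;29;8;19m🬂[38;2;31;9;20m[48;2;29;8;19m🬂[38;2;31;9;20m[48;2;82;82;103m🬂[38;2;31;9;20m[48;2;82;82;103m🬂[38;2;82;82;103m[48;2;30;8;19m🬓[38;2;31;9;20m[48;2;29;8;19m🬂[38;2;31;9;20m[48;2;29;8;19m🬂[38;2;31;9;20m[48;2;29;8;19m🬂[38;2;31;9;20m[48;2;29;8;19m🬂[0m
[38;2;28;7;18m[48;2;27;7;17m🬎[38;2;28;7;18m[48;2;27;7;17m🬎[38;2;28;7;18m[48;2;27;7;17m🬎[38;2;28;7;18m[48;2;27;7;17m🬎[38;2;28;7;17m[48;2;82;82;103m🬝[38;2;82;82;103m[48;2;82;82;103m [38;2;82;82;103m[48;2;82;82;103m [38;2;82;82;103m[48;2;28;7;17m▌[38;2;28;7;18m[48;2;27;7;17m🬎[38;2;28;7;18m[48;2;27;7;17m🬎[38;2;28;7;18m[48;2;27;7;17m🬎[38;2;28;7;18m[48;2;27;7;17m🬎[0m
[38;2;25;7;16m[48;2;24;6;16m🬎[38;2;25;7;16m[48;2;24;6;16m🬎[38;2;25;7;16m[48;2;24;6;16m🬎[38;2;25;7;16m[48;2;24;6;16m🬎[38;2;82;82;103m[48;2;25;6;16m▐[38;2;82;82;103m[48;2;82;82;103m [38;2;82;82;103m[48;2;82;82;103m [38;2;82;82;103m[48;2;25;6;16m▌[38;2;25;7;16m[48;2;24;6;16m🬎[38;2;25;7;16m[48;2;24;6;16m🬎[38;2;25;7;16m[48;2;24;6;16m🬎[38;2;25;7;16m[48;2;24;6;16m🬎[0m
[38;2;22;6;15m[48;2;21;5;14m🬎[38;2;22;6;15m[48;2;21;5;14m🬎[38;2;22;6;15m[48;2;21;5;14m🬎[38;2;22;6;15m[48;2;21;5;14m🬎[38;2;20;20;25m[48;2;22;5;14m▐[38;2;20;20;25m[48;2;20;20;25m [38;2;82;82;103m[48;2;20;20;25m🬂[38;2;82;82;104m[48;2;21;11;18m🬀[38;2;22;6;15m[48;2;21;5;14m🬎[38;2;22;6;15m[48;2;21;5;14m🬎[38;2;22;6;15m[48;2;21;5;14m🬎[38;2;22;6;15m[48;2;21;5;14m🬎[0m
[38;2;20;5;14m[48;2;18;5;13m🬂[38;2;20;5;14m[48;2;18;5;13m🬂[38;2;20;5;14m[48;2;18;5;13m🬂[38;2;20;5;14m[48;2;18;5;13m🬂[38;2;20;5;14m[48;2;18;5;13m🬂[38;2;20;5;14m[48;2;18;5;13m🬂[38;2;20;5;14m[48;2;18;5;13m🬂[38;2;20;5;14m[48;2;18;5;13m🬂[38;2;20;5;14m[48;2;18;5;13m🬂[38;2;20;5;14m[48;2;18;5;13m🬂[38;2;20;5;14m[48;2;18;5;13m🬂[38;2;20;5;14m[48;2;18;5;13m🬂[0m
</frame>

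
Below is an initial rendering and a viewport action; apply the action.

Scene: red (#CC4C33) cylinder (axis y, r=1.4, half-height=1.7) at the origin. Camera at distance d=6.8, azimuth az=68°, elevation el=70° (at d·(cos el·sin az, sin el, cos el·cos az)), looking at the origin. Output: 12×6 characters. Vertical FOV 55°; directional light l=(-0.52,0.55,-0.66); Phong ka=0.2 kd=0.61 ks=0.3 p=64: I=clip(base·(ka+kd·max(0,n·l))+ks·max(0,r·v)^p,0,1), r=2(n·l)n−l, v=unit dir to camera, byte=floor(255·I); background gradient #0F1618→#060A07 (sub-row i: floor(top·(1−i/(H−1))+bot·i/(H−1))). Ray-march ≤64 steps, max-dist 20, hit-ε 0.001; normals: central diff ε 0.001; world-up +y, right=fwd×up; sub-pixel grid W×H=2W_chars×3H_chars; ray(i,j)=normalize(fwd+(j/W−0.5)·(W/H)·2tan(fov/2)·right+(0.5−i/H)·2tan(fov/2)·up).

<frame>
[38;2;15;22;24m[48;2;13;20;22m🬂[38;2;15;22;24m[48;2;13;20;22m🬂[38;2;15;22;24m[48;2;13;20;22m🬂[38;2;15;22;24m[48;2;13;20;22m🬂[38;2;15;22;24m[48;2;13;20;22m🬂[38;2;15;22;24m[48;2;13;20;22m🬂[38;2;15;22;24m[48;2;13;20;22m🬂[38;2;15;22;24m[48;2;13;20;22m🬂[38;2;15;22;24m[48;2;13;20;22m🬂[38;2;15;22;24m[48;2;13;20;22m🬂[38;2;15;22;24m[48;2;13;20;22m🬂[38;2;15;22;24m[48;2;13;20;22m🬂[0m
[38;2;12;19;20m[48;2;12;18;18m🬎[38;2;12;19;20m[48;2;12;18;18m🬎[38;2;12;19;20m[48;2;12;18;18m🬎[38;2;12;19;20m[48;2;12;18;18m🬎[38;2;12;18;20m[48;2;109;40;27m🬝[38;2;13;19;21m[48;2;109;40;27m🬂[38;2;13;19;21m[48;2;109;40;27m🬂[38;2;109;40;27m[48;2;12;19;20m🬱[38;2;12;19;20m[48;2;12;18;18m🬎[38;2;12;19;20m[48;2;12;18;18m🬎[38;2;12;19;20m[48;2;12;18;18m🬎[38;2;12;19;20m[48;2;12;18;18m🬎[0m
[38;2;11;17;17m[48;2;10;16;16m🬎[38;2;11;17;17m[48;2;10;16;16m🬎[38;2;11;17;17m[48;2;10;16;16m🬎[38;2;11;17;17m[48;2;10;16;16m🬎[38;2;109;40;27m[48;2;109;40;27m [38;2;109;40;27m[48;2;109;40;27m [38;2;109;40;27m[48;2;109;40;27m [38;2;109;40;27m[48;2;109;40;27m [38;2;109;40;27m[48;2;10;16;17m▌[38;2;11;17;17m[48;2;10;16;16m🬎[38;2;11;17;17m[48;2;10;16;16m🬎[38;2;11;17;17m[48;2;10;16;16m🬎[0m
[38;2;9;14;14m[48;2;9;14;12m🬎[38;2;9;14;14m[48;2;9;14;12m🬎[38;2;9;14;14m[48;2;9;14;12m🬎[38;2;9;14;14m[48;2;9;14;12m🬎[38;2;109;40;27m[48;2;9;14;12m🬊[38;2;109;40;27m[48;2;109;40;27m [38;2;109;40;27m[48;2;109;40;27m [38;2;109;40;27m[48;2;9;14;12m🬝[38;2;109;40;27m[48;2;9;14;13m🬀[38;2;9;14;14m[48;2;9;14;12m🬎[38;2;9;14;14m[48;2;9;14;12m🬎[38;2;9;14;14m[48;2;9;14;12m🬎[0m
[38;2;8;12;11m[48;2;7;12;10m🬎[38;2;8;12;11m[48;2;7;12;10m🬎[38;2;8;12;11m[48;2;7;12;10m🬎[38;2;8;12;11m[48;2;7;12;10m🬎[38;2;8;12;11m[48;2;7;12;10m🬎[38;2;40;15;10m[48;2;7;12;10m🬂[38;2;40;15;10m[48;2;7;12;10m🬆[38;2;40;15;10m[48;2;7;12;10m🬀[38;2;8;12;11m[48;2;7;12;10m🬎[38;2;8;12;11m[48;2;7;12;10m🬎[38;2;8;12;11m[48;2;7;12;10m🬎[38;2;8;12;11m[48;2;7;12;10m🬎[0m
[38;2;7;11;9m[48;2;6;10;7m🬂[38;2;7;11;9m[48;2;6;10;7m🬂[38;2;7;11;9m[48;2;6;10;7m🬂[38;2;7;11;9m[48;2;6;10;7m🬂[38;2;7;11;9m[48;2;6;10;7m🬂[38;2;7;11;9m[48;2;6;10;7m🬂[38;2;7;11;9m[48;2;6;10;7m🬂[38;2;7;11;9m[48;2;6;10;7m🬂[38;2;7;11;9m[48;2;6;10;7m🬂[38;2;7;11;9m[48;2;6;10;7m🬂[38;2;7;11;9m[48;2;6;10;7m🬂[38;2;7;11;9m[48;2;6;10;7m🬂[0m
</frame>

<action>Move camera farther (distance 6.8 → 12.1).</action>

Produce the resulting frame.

<frame>
[38;2;15;22;24m[48;2;13;20;22m🬂[38;2;15;22;24m[48;2;13;20;22m🬂[38;2;15;22;24m[48;2;13;20;22m🬂[38;2;15;22;24m[48;2;13;20;22m🬂[38;2;15;22;24m[48;2;13;20;22m🬂[38;2;15;22;24m[48;2;13;20;22m🬂[38;2;15;22;24m[48;2;13;20;22m🬂[38;2;15;22;24m[48;2;13;20;22m🬂[38;2;15;22;24m[48;2;13;20;22m🬂[38;2;15;22;24m[48;2;13;20;22m🬂[38;2;15;22;24m[48;2;13;20;22m🬂[38;2;15;22;24m[48;2;13;20;22m🬂[0m
[38;2;12;19;20m[48;2;12;18;18m🬎[38;2;12;19;20m[48;2;12;18;18m🬎[38;2;12;19;20m[48;2;12;18;18m🬎[38;2;12;19;20m[48;2;12;18;18m🬎[38;2;12;19;20m[48;2;12;18;18m🬎[38;2;12;19;20m[48;2;12;18;18m🬎[38;2;12;19;20m[48;2;12;18;18m🬎[38;2;12;19;20m[48;2;12;18;18m🬎[38;2;12;19;20m[48;2;12;18;18m🬎[38;2;12;19;20m[48;2;12;18;18m🬎[38;2;12;19;20m[48;2;12;18;18m🬎[38;2;12;19;20m[48;2;12;18;18m🬎[0m
[38;2;11;17;17m[48;2;10;16;16m🬎[38;2;11;17;17m[48;2;10;16;16m🬎[38;2;11;17;17m[48;2;10;16;16m🬎[38;2;11;17;17m[48;2;10;16;16m🬎[38;2;11;17;17m[48;2;10;16;16m🬎[38;2;11;17;17m[48;2;109;40;27m🬆[38;2;11;17;18m[48;2;109;40;27m🬂[38;2;109;40;27m[48;2;10;16;17m🬏[38;2;11;17;17m[48;2;10;16;16m🬎[38;2;11;17;17m[48;2;10;16;16m🬎[38;2;11;17;17m[48;2;10;16;16m🬎[38;2;11;17;17m[48;2;10;16;16m🬎[0m
[38;2;9;14;14m[48;2;9;14;12m🬎[38;2;9;14;14m[48;2;9;14;12m🬎[38;2;9;14;14m[48;2;9;14;12m🬎[38;2;9;14;14m[48;2;9;14;12m🬎[38;2;9;14;14m[48;2;9;14;12m🬎[38;2;109;40;27m[48;2;19;14;12m🬊[38;2;109;40;27m[48;2;40;15;10m🬎[38;2;109;40;27m[48;2;9;14;13m🬀[38;2;9;14;14m[48;2;9;14;12m🬎[38;2;9;14;14m[48;2;9;14;12m🬎[38;2;9;14;14m[48;2;9;14;12m🬎[38;2;9;14;14m[48;2;9;14;12m🬎[0m
[38;2;8;12;11m[48;2;7;12;10m🬎[38;2;8;12;11m[48;2;7;12;10m🬎[38;2;8;12;11m[48;2;7;12;10m🬎[38;2;8;12;11m[48;2;7;12;10m🬎[38;2;8;12;11m[48;2;7;12;10m🬎[38;2;8;12;11m[48;2;7;12;10m🬎[38;2;8;12;11m[48;2;7;12;10m🬎[38;2;8;12;11m[48;2;7;12;10m🬎[38;2;8;12;11m[48;2;7;12;10m🬎[38;2;8;12;11m[48;2;7;12;10m🬎[38;2;8;12;11m[48;2;7;12;10m🬎[38;2;8;12;11m[48;2;7;12;10m🬎[0m
[38;2;7;11;9m[48;2;6;10;7m🬂[38;2;7;11;9m[48;2;6;10;7m🬂[38;2;7;11;9m[48;2;6;10;7m🬂[38;2;7;11;9m[48;2;6;10;7m🬂[38;2;7;11;9m[48;2;6;10;7m🬂[38;2;7;11;9m[48;2;6;10;7m🬂[38;2;7;11;9m[48;2;6;10;7m🬂[38;2;7;11;9m[48;2;6;10;7m🬂[38;2;7;11;9m[48;2;6;10;7m🬂[38;2;7;11;9m[48;2;6;10;7m🬂[38;2;7;11;9m[48;2;6;10;7m🬂[38;2;7;11;9m[48;2;6;10;7m🬂[0m
</frame>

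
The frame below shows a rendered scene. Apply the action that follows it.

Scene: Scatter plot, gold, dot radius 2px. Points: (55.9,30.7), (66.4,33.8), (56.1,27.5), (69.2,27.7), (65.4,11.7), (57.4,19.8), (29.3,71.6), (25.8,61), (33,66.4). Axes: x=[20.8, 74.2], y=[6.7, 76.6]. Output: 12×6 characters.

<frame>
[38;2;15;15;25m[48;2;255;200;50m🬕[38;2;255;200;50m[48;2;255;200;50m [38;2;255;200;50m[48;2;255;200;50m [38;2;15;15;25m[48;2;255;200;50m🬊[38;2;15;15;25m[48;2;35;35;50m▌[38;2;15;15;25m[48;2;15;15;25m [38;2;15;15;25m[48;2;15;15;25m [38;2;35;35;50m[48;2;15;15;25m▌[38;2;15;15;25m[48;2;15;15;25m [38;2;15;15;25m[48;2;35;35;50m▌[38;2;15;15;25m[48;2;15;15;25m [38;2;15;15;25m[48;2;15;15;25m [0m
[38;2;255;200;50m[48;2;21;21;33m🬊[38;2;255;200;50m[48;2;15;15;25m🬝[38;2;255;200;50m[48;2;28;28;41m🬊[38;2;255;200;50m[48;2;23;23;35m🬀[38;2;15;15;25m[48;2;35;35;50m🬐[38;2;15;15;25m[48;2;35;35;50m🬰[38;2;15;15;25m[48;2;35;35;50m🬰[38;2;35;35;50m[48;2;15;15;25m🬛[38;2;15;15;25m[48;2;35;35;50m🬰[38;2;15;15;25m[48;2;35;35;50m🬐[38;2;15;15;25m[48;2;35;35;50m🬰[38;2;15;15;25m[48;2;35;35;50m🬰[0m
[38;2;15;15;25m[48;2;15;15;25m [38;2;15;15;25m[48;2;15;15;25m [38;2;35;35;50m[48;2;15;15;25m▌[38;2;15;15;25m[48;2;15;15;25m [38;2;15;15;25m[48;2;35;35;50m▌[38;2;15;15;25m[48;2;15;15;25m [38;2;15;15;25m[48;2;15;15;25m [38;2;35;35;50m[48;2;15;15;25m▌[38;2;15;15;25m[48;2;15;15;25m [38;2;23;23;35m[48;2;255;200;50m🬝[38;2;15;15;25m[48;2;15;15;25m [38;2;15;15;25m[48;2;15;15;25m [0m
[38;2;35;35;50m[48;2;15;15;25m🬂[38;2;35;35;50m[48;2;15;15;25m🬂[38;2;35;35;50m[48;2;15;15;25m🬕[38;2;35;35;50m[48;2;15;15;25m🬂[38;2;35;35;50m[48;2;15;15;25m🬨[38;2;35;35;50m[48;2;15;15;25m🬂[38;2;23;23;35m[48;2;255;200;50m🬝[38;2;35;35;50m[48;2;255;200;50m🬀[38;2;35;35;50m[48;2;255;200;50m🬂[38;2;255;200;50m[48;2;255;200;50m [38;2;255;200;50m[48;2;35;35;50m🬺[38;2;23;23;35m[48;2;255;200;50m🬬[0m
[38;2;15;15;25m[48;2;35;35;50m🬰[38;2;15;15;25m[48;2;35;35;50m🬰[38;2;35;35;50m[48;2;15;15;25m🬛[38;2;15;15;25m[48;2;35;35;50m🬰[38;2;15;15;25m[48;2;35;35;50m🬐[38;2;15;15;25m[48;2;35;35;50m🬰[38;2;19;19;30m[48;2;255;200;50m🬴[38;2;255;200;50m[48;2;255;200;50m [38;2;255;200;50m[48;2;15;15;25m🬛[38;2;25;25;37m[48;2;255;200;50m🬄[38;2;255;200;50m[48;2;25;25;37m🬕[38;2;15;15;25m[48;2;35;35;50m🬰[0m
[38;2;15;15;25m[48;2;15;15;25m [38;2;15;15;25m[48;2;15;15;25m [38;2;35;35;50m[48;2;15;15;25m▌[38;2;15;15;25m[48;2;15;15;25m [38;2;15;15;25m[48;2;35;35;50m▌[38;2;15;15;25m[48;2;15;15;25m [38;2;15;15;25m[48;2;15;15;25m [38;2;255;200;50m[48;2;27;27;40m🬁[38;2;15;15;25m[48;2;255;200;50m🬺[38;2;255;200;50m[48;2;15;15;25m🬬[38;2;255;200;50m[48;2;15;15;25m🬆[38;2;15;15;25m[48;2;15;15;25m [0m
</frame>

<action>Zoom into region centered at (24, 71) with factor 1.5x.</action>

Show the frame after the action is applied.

<frame>
[38;2;15;15;25m[48;2;15;15;25m [38;2;15;15;25m[48;2;15;15;25m [38;2;35;35;50m[48;2;15;15;25m▌[38;2;15;15;25m[48;2;15;15;25m [38;2;15;15;25m[48;2;35;35;50m▌[38;2;15;15;25m[48;2;15;15;25m [38;2;15;15;25m[48;2;15;15;25m [38;2;35;35;50m[48;2;15;15;25m▌[38;2;15;15;25m[48;2;15;15;25m [38;2;15;15;25m[48;2;35;35;50m▌[38;2;15;15;25m[48;2;15;15;25m [38;2;15;15;25m[48;2;15;15;25m [0m
[38;2;15;15;25m[48;2;35;35;50m🬰[38;2;15;15;25m[48;2;35;35;50m🬰[38;2;35;35;50m[48;2;15;15;25m🬛[38;2;15;15;25m[48;2;35;35;50m🬰[38;2;15;15;25m[48;2;35;35;50m🬐[38;2;15;15;25m[48;2;35;35;50m🬰[38;2;15;15;25m[48;2;35;35;50m🬰[38;2;35;35;50m[48;2;15;15;25m🬛[38;2;15;15;25m[48;2;35;35;50m🬰[38;2;15;15;25m[48;2;35;35;50m🬐[38;2;15;15;25m[48;2;35;35;50m🬰[38;2;15;15;25m[48;2;35;35;50m🬰[0m
[38;2;15;15;25m[48;2;15;15;25m [38;2;15;15;25m[48;2;15;15;25m [38;2;35;35;50m[48;2;15;15;25m▌[38;2;15;15;25m[48;2;15;15;25m [38;2;15;15;25m[48;2;35;35;50m▌[38;2;15;15;25m[48;2;15;15;25m [38;2;15;15;25m[48;2;255;200;50m🬆[38;2;255;200;50m[48;2;15;15;25m🬺[38;2;15;15;25m[48;2;255;200;50m🬎[38;2;15;15;25m[48;2;35;35;50m▌[38;2;15;15;25m[48;2;15;15;25m [38;2;15;15;25m[48;2;15;15;25m [0m
[38;2;35;35;50m[48;2;15;15;25m🬂[38;2;35;35;50m[48;2;15;15;25m🬂[38;2;35;35;50m[48;2;15;15;25m🬕[38;2;35;35;50m[48;2;15;15;25m🬂[38;2;35;35;50m[48;2;15;15;25m🬨[38;2;23;23;35m[48;2;255;200;50m🬝[38;2;255;200;50m[48;2;25;25;37m🬳[38;2;255;200;50m[48;2;25;25;37m🬎[38;2;255;200;50m[48;2;255;200;50m [38;2;255;200;50m[48;2;35;35;50m🬛[38;2;35;35;50m[48;2;15;15;25m🬂[38;2;35;35;50m[48;2;15;15;25m🬂[0m
[38;2;15;15;25m[48;2;35;35;50m🬰[38;2;15;15;25m[48;2;35;35;50m🬰[38;2;35;35;50m[48;2;15;15;25m🬛[38;2;15;15;25m[48;2;35;35;50m🬰[38;2;15;15;25m[48;2;35;35;50m🬐[38;2;255;200;50m[48;2;21;21;33m🬊[38;2;255;200;50m[48;2;15;15;25m🬝[38;2;255;200;50m[48;2;27;27;40m🬀[38;2;23;23;35m[48;2;255;200;50m🬺[38;2;15;15;25m[48;2;35;35;50m🬐[38;2;15;15;25m[48;2;35;35;50m🬰[38;2;15;15;25m[48;2;35;35;50m🬰[0m
[38;2;15;15;25m[48;2;15;15;25m [38;2;15;15;25m[48;2;15;15;25m [38;2;35;35;50m[48;2;15;15;25m▌[38;2;15;15;25m[48;2;15;15;25m [38;2;15;15;25m[48;2;35;35;50m▌[38;2;15;15;25m[48;2;15;15;25m [38;2;15;15;25m[48;2;15;15;25m [38;2;35;35;50m[48;2;15;15;25m▌[38;2;15;15;25m[48;2;15;15;25m [38;2;15;15;25m[48;2;35;35;50m▌[38;2;15;15;25m[48;2;15;15;25m [38;2;15;15;25m[48;2;15;15;25m [0m
</frame>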